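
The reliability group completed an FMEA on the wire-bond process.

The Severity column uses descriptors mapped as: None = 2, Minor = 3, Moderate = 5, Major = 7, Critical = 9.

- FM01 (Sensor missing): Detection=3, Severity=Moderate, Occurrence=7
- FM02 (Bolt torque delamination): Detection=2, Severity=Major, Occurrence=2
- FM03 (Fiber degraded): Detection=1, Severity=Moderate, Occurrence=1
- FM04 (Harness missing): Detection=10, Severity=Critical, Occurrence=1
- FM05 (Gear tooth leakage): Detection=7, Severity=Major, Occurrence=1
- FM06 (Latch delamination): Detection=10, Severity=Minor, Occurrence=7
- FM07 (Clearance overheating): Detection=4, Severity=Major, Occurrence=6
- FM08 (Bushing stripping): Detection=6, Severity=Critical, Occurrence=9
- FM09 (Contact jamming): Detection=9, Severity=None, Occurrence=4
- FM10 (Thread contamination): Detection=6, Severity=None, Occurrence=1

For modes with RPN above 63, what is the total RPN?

RPN = Severity × Occurrence × Detection:
  FM01: 5 × 7 × 3 = 105
  FM02: 7 × 2 × 2 = 28
  FM03: 5 × 1 × 1 = 5
  FM04: 9 × 1 × 10 = 90
  FM05: 7 × 1 × 7 = 49
  FM06: 3 × 7 × 10 = 210
  FM07: 7 × 6 × 4 = 168
  FM08: 9 × 9 × 6 = 486
  FM09: 2 × 4 × 9 = 72
  FM10: 2 × 1 × 6 = 12
RPN > 63: FM01 (105), FM04 (90), FM06 (210), FM07 (168), FM08 (486), FM09 (72).
Sum: 105 + 90 + 210 + 168 + 486 + 72 = 1131.

1131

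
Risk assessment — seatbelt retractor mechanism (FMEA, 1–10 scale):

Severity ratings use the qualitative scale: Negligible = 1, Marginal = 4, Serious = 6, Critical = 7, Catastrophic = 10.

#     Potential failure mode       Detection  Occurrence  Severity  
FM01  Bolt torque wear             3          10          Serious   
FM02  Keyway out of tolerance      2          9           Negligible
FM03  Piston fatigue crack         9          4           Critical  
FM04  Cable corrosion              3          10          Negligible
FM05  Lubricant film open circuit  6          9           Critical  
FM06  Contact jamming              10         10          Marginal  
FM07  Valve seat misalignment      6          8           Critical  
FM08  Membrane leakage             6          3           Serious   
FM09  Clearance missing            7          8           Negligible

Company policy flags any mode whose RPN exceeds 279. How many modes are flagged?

3

RPN = Severity × Occurrence × Detection:
  FM01: 6 × 10 × 3 = 180
  FM02: 1 × 9 × 2 = 18
  FM03: 7 × 4 × 9 = 252
  FM04: 1 × 10 × 3 = 30
  FM05: 7 × 9 × 6 = 378
  FM06: 4 × 10 × 10 = 400
  FM07: 7 × 8 × 6 = 336
  FM08: 6 × 3 × 6 = 108
  FM09: 1 × 8 × 7 = 56
Modes with RPN > 279: FM05 (378), FM06 (400), FM07 (336) → 3.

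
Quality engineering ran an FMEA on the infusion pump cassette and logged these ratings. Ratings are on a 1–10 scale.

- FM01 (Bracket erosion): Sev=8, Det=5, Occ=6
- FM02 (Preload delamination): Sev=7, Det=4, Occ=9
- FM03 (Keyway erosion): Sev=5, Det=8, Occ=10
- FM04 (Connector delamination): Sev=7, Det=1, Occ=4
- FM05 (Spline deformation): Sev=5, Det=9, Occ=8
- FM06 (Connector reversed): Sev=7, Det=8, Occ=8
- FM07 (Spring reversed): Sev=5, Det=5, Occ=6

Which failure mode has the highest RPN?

FM06

RPN = Severity × Occurrence × Detection:
  FM01: 8 × 6 × 5 = 240
  FM02: 7 × 9 × 4 = 252
  FM03: 5 × 10 × 8 = 400
  FM04: 7 × 4 × 1 = 28
  FM05: 5 × 8 × 9 = 360
  FM06: 7 × 8 × 8 = 448
  FM07: 5 × 6 × 5 = 150
Highest RPN is 448 → FM06.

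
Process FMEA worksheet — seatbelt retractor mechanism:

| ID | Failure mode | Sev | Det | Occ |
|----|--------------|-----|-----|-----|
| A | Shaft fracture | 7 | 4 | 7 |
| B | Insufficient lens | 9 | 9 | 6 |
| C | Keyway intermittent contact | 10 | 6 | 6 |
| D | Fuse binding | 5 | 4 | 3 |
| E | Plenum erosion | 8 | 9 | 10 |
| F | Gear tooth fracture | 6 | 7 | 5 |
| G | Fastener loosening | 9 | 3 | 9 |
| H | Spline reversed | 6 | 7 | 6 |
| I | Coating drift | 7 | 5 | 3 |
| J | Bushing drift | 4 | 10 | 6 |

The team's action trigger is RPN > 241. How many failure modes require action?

RPN = Severity × Occurrence × Detection:
  A: 7 × 7 × 4 = 196
  B: 9 × 6 × 9 = 486
  C: 10 × 6 × 6 = 360
  D: 5 × 3 × 4 = 60
  E: 8 × 10 × 9 = 720
  F: 6 × 5 × 7 = 210
  G: 9 × 9 × 3 = 243
  H: 6 × 6 × 7 = 252
  I: 7 × 3 × 5 = 105
  J: 4 × 6 × 10 = 240
Modes with RPN > 241: B (486), C (360), E (720), G (243), H (252) → 5.

5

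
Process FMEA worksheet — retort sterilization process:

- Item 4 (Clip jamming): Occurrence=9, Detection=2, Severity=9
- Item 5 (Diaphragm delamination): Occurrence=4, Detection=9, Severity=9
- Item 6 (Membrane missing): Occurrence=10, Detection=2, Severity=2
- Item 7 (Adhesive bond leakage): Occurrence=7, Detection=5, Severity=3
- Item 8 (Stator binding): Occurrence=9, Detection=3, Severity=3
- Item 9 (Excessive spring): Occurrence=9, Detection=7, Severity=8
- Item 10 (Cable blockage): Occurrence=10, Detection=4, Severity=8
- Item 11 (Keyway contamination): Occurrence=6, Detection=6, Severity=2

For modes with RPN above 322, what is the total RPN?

828

RPN = Severity × Occurrence × Detection:
  Item 4: 9 × 9 × 2 = 162
  Item 5: 9 × 4 × 9 = 324
  Item 6: 2 × 10 × 2 = 40
  Item 7: 3 × 7 × 5 = 105
  Item 8: 3 × 9 × 3 = 81
  Item 9: 8 × 9 × 7 = 504
  Item 10: 8 × 10 × 4 = 320
  Item 11: 2 × 6 × 6 = 72
RPN > 322: Item 5 (324), Item 9 (504).
Sum: 324 + 504 = 828.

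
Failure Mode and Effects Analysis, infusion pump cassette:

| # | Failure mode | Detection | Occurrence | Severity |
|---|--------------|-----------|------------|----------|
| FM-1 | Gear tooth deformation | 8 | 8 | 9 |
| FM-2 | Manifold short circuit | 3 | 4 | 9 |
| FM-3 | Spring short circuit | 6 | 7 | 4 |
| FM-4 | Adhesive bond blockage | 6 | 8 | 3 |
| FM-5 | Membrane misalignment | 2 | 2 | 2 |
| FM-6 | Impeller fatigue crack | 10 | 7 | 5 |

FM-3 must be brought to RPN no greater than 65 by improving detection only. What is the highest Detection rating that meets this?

FM-3: S=4, O=7, D=6 → current RPN = 168.
Fixed product = 28. Need 28 × D ≤ 65, so D ≤ 65/28 = 2.32.
Maximum integer Detection rating = 2 (gives RPN 56; D=3 would give 84 > 65).

2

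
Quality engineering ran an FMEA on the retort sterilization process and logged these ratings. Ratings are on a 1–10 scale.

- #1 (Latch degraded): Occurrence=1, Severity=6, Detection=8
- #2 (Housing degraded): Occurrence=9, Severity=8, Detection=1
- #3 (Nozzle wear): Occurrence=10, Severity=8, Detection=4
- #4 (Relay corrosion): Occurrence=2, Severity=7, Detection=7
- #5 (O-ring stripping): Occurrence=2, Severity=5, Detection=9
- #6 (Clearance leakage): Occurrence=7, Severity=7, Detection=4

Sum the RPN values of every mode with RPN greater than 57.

RPN = Severity × Occurrence × Detection:
  #1: 6 × 1 × 8 = 48
  #2: 8 × 9 × 1 = 72
  #3: 8 × 10 × 4 = 320
  #4: 7 × 2 × 7 = 98
  #5: 5 × 2 × 9 = 90
  #6: 7 × 7 × 4 = 196
RPN > 57: #2 (72), #3 (320), #4 (98), #5 (90), #6 (196).
Sum: 72 + 320 + 98 + 90 + 196 = 776.

776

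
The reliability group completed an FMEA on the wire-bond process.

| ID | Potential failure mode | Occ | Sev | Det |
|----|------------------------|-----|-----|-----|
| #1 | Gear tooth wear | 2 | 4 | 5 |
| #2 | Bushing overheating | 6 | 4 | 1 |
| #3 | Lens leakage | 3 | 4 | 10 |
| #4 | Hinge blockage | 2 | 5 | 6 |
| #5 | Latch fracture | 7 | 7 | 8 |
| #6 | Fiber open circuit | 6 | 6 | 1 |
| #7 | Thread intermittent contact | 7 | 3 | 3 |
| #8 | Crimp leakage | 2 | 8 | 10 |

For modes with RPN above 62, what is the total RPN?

735

RPN = Severity × Occurrence × Detection:
  #1: 4 × 2 × 5 = 40
  #2: 4 × 6 × 1 = 24
  #3: 4 × 3 × 10 = 120
  #4: 5 × 2 × 6 = 60
  #5: 7 × 7 × 8 = 392
  #6: 6 × 6 × 1 = 36
  #7: 3 × 7 × 3 = 63
  #8: 8 × 2 × 10 = 160
RPN > 62: #3 (120), #5 (392), #7 (63), #8 (160).
Sum: 120 + 392 + 63 + 160 = 735.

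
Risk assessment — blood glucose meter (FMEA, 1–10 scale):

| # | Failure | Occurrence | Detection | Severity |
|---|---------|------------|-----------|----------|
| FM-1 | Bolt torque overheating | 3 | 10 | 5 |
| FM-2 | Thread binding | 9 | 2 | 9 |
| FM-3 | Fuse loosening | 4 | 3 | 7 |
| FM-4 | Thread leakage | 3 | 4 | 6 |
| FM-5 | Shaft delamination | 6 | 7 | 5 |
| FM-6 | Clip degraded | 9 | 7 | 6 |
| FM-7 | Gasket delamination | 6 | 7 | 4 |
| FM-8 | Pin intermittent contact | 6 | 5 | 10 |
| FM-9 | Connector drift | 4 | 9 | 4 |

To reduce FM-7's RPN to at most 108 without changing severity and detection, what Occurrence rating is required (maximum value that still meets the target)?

3

FM-7: S=4, O=6, D=7 → current RPN = 168.
Fixed product = 28. Need 28 × O ≤ 108, so O ≤ 108/28 = 3.86.
Maximum integer Occurrence rating = 3 (gives RPN 84; O=4 would give 112 > 108).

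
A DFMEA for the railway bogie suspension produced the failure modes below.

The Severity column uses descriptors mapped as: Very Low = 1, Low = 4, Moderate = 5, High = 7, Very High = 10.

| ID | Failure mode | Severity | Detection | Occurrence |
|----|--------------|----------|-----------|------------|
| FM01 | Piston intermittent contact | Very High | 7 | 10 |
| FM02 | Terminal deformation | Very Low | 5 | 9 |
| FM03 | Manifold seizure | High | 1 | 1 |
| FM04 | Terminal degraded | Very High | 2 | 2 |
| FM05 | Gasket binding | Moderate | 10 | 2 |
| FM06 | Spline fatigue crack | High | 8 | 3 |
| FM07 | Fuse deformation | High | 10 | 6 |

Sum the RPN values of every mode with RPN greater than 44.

1433

RPN = Severity × Occurrence × Detection:
  FM01: 10 × 10 × 7 = 700
  FM02: 1 × 9 × 5 = 45
  FM03: 7 × 1 × 1 = 7
  FM04: 10 × 2 × 2 = 40
  FM05: 5 × 2 × 10 = 100
  FM06: 7 × 3 × 8 = 168
  FM07: 7 × 6 × 10 = 420
RPN > 44: FM01 (700), FM02 (45), FM05 (100), FM06 (168), FM07 (420).
Sum: 700 + 45 + 100 + 168 + 420 = 1433.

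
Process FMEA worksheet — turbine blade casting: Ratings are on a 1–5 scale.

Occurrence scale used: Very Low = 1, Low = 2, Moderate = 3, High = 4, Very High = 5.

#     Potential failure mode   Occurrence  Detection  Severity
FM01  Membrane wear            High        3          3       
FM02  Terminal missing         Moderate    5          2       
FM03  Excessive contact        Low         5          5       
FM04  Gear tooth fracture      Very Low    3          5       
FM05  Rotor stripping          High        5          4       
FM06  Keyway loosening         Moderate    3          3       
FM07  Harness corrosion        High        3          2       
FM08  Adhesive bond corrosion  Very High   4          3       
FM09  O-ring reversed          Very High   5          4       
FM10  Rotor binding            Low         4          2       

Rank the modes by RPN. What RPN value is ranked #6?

30

RPN = Severity × Occurrence × Detection:
  FM01: 3 × 4 × 3 = 36
  FM02: 2 × 3 × 5 = 30
  FM03: 5 × 2 × 5 = 50
  FM04: 5 × 1 × 3 = 15
  FM05: 4 × 4 × 5 = 80
  FM06: 3 × 3 × 3 = 27
  FM07: 2 × 4 × 3 = 24
  FM08: 3 × 5 × 4 = 60
  FM09: 4 × 5 × 5 = 100
  FM10: 2 × 2 × 4 = 16
Sorted descending: 100, 80, 60, 50, 36, 30, 27, 24, 16, 15.
The sixth-highest RPN is 30 (FM02).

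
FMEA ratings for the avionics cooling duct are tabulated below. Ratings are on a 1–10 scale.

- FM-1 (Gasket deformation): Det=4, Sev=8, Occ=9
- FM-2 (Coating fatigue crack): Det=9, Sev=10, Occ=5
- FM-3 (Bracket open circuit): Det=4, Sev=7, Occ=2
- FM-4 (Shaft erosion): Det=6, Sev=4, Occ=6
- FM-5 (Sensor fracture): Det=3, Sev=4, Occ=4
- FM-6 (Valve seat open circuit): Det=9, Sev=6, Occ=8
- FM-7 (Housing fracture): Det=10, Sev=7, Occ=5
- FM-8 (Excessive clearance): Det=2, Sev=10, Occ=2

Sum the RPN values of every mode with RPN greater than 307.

RPN = Severity × Occurrence × Detection:
  FM-1: 8 × 9 × 4 = 288
  FM-2: 10 × 5 × 9 = 450
  FM-3: 7 × 2 × 4 = 56
  FM-4: 4 × 6 × 6 = 144
  FM-5: 4 × 4 × 3 = 48
  FM-6: 6 × 8 × 9 = 432
  FM-7: 7 × 5 × 10 = 350
  FM-8: 10 × 2 × 2 = 40
RPN > 307: FM-2 (450), FM-6 (432), FM-7 (350).
Sum: 450 + 432 + 350 = 1232.

1232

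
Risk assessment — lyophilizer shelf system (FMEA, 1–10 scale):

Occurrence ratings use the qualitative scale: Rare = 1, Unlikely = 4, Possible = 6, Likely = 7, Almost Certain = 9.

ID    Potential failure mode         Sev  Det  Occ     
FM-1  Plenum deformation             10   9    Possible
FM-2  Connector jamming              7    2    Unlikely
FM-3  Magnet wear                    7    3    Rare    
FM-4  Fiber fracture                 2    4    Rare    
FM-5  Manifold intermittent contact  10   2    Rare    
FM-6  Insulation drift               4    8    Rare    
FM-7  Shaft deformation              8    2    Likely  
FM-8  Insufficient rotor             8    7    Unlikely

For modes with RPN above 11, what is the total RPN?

RPN = Severity × Occurrence × Detection:
  FM-1: 10 × 6 × 9 = 540
  FM-2: 7 × 4 × 2 = 56
  FM-3: 7 × 1 × 3 = 21
  FM-4: 2 × 1 × 4 = 8
  FM-5: 10 × 1 × 2 = 20
  FM-6: 4 × 1 × 8 = 32
  FM-7: 8 × 7 × 2 = 112
  FM-8: 8 × 4 × 7 = 224
RPN > 11: FM-1 (540), FM-2 (56), FM-3 (21), FM-5 (20), FM-6 (32), FM-7 (112), FM-8 (224).
Sum: 540 + 56 + 21 + 20 + 32 + 112 + 224 = 1005.

1005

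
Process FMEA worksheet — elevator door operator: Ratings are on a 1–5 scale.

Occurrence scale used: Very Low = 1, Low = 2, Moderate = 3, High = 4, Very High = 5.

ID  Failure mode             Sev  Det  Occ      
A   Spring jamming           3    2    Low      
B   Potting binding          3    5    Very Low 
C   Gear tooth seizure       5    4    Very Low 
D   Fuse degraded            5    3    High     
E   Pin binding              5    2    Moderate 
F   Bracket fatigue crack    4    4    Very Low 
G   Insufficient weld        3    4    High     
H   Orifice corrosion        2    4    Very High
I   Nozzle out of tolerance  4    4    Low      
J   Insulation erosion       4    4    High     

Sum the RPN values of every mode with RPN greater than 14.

RPN = Severity × Occurrence × Detection:
  A: 3 × 2 × 2 = 12
  B: 3 × 1 × 5 = 15
  C: 5 × 1 × 4 = 20
  D: 5 × 4 × 3 = 60
  E: 5 × 3 × 2 = 30
  F: 4 × 1 × 4 = 16
  G: 3 × 4 × 4 = 48
  H: 2 × 5 × 4 = 40
  I: 4 × 2 × 4 = 32
  J: 4 × 4 × 4 = 64
RPN > 14: B (15), C (20), D (60), E (30), F (16), G (48), H (40), I (32), J (64).
Sum: 15 + 20 + 60 + 30 + 16 + 48 + 40 + 32 + 64 = 325.

325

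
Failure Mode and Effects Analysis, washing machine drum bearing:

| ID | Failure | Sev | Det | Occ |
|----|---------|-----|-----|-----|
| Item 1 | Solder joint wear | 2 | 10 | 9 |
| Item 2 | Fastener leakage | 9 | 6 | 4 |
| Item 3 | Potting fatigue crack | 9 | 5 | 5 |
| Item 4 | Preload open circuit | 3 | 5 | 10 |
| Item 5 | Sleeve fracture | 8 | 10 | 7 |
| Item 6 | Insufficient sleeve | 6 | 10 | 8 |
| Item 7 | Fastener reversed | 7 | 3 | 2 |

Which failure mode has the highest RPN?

RPN = Severity × Occurrence × Detection:
  Item 1: 2 × 9 × 10 = 180
  Item 2: 9 × 4 × 6 = 216
  Item 3: 9 × 5 × 5 = 225
  Item 4: 3 × 10 × 5 = 150
  Item 5: 8 × 7 × 10 = 560
  Item 6: 6 × 8 × 10 = 480
  Item 7: 7 × 2 × 3 = 42
Highest RPN is 560 → Item 5.

Item 5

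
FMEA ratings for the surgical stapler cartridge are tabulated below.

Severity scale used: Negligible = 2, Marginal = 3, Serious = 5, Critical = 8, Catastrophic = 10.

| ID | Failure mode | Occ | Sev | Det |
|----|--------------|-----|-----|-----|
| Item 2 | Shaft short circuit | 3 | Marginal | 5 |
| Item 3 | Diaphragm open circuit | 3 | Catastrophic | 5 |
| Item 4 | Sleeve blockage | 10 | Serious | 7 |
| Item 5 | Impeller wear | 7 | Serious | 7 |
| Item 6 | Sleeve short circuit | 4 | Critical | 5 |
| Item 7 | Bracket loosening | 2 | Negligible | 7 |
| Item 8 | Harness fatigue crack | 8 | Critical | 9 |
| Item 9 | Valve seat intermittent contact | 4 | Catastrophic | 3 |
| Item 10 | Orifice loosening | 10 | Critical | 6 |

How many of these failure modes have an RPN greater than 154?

5

RPN = Severity × Occurrence × Detection:
  Item 2: 3 × 3 × 5 = 45
  Item 3: 10 × 3 × 5 = 150
  Item 4: 5 × 10 × 7 = 350
  Item 5: 5 × 7 × 7 = 245
  Item 6: 8 × 4 × 5 = 160
  Item 7: 2 × 2 × 7 = 28
  Item 8: 8 × 8 × 9 = 576
  Item 9: 10 × 4 × 3 = 120
  Item 10: 8 × 10 × 6 = 480
Modes with RPN > 154: Item 4 (350), Item 5 (245), Item 6 (160), Item 8 (576), Item 10 (480) → 5.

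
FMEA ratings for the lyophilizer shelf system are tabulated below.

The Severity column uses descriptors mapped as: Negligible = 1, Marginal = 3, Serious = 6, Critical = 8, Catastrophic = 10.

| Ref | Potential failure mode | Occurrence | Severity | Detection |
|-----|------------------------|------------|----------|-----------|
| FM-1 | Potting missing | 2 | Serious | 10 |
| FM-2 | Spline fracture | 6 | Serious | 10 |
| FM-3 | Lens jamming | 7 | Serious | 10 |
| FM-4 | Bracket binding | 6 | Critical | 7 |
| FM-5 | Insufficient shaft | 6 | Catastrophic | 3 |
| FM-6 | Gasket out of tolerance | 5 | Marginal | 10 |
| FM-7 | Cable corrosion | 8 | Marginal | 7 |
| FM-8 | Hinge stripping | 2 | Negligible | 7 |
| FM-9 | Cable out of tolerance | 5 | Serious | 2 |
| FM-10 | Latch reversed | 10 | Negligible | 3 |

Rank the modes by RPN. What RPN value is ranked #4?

RPN = Severity × Occurrence × Detection:
  FM-1: 6 × 2 × 10 = 120
  FM-2: 6 × 6 × 10 = 360
  FM-3: 6 × 7 × 10 = 420
  FM-4: 8 × 6 × 7 = 336
  FM-5: 10 × 6 × 3 = 180
  FM-6: 3 × 5 × 10 = 150
  FM-7: 3 × 8 × 7 = 168
  FM-8: 1 × 2 × 7 = 14
  FM-9: 6 × 5 × 2 = 60
  FM-10: 1 × 10 × 3 = 30
Sorted descending: 420, 360, 336, 180, 168, 150, 120, 60, 30, 14.
The fourth-highest RPN is 180 (FM-5).

180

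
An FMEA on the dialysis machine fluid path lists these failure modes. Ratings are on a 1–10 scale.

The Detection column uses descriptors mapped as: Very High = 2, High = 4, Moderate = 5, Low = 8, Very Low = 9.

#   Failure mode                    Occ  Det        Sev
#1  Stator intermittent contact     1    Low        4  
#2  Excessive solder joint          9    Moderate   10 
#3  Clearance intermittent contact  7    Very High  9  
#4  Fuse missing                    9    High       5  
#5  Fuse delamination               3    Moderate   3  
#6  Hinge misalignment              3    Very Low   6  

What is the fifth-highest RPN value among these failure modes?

45

RPN = Severity × Occurrence × Detection:
  #1: 4 × 1 × 8 = 32
  #2: 10 × 9 × 5 = 450
  #3: 9 × 7 × 2 = 126
  #4: 5 × 9 × 4 = 180
  #5: 3 × 3 × 5 = 45
  #6: 6 × 3 × 9 = 162
Sorted descending: 450, 180, 162, 126, 45, 32.
The fifth-highest RPN is 45 (#5).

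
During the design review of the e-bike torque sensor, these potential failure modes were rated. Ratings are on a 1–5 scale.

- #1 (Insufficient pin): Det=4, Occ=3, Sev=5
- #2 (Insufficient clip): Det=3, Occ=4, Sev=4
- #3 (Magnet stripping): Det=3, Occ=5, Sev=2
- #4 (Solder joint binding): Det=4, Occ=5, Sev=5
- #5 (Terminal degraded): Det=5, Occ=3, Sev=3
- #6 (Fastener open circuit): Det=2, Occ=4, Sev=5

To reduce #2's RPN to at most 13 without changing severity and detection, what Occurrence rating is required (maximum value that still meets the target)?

#2: S=4, O=4, D=3 → current RPN = 48.
Fixed product = 12. Need 12 × O ≤ 13, so O ≤ 13/12 = 1.08.
Maximum integer Occurrence rating = 1 (gives RPN 12; O=2 would give 24 > 13).

1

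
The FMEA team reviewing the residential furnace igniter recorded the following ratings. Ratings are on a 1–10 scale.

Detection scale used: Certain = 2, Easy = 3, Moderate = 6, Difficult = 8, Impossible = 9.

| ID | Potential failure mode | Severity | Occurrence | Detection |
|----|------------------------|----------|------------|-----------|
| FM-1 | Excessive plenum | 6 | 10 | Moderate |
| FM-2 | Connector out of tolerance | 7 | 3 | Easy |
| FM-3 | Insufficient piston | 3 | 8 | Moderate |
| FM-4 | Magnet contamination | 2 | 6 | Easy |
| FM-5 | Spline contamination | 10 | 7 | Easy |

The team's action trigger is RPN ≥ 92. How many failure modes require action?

RPN = Severity × Occurrence × Detection:
  FM-1: 6 × 10 × 6 = 360
  FM-2: 7 × 3 × 3 = 63
  FM-3: 3 × 8 × 6 = 144
  FM-4: 2 × 6 × 3 = 36
  FM-5: 10 × 7 × 3 = 210
Modes with RPN ≥ 92: FM-1 (360), FM-3 (144), FM-5 (210) → 3.

3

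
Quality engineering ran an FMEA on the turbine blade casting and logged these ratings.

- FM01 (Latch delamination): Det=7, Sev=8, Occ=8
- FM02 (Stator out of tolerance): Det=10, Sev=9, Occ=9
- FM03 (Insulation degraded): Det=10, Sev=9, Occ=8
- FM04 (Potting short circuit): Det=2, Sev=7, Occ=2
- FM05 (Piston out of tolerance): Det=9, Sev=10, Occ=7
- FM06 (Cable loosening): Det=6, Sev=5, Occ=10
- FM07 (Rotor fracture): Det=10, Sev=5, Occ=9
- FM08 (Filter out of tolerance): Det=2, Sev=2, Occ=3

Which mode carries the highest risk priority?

RPN = Severity × Occurrence × Detection:
  FM01: 8 × 8 × 7 = 448
  FM02: 9 × 9 × 10 = 810
  FM03: 9 × 8 × 10 = 720
  FM04: 7 × 2 × 2 = 28
  FM05: 10 × 7 × 9 = 630
  FM06: 5 × 10 × 6 = 300
  FM07: 5 × 9 × 10 = 450
  FM08: 2 × 3 × 2 = 12
Highest RPN is 810 → FM02.

FM02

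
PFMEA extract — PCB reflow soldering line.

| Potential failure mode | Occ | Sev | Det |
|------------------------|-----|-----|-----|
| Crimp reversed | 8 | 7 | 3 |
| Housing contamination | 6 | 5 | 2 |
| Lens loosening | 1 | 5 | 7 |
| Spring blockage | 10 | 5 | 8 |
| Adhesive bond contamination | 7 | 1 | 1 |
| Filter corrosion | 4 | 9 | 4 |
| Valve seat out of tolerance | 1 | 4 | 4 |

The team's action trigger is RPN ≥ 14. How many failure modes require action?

RPN = Severity × Occurrence × Detection:
  Crimp reversed: 7 × 8 × 3 = 168
  Housing contamination: 5 × 6 × 2 = 60
  Lens loosening: 5 × 1 × 7 = 35
  Spring blockage: 5 × 10 × 8 = 400
  Adhesive bond contamination: 1 × 7 × 1 = 7
  Filter corrosion: 9 × 4 × 4 = 144
  Valve seat out of tolerance: 4 × 1 × 4 = 16
Modes with RPN ≥ 14: Crimp reversed (168), Housing contamination (60), Lens loosening (35), Spring blockage (400), Filter corrosion (144), Valve seat out of tolerance (16) → 6.

6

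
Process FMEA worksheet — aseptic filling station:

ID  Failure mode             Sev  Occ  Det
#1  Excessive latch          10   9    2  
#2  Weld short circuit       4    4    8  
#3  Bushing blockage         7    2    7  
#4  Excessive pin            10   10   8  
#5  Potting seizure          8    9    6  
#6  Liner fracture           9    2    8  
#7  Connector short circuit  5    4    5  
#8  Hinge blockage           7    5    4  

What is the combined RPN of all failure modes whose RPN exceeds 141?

1556

RPN = Severity × Occurrence × Detection:
  #1: 10 × 9 × 2 = 180
  #2: 4 × 4 × 8 = 128
  #3: 7 × 2 × 7 = 98
  #4: 10 × 10 × 8 = 800
  #5: 8 × 9 × 6 = 432
  #6: 9 × 2 × 8 = 144
  #7: 5 × 4 × 5 = 100
  #8: 7 × 5 × 4 = 140
RPN > 141: #1 (180), #4 (800), #5 (432), #6 (144).
Sum: 180 + 800 + 432 + 144 = 1556.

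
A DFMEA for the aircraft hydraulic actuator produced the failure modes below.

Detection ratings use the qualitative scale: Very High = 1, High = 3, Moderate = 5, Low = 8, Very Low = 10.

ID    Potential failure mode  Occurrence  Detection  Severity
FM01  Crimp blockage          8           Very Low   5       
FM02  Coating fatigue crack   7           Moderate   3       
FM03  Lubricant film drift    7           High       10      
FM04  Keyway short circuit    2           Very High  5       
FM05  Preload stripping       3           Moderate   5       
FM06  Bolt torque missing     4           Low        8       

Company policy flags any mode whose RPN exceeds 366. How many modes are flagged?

1

RPN = Severity × Occurrence × Detection:
  FM01: 5 × 8 × 10 = 400
  FM02: 3 × 7 × 5 = 105
  FM03: 10 × 7 × 3 = 210
  FM04: 5 × 2 × 1 = 10
  FM05: 5 × 3 × 5 = 75
  FM06: 8 × 4 × 8 = 256
Modes with RPN > 366: FM01 (400) → 1.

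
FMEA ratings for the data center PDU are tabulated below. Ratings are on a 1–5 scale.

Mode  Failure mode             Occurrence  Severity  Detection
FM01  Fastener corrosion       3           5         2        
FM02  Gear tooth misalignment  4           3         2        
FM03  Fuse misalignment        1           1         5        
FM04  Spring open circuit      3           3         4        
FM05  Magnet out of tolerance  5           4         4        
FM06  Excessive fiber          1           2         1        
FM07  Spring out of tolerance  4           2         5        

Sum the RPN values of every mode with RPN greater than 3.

RPN = Severity × Occurrence × Detection:
  FM01: 5 × 3 × 2 = 30
  FM02: 3 × 4 × 2 = 24
  FM03: 1 × 1 × 5 = 5
  FM04: 3 × 3 × 4 = 36
  FM05: 4 × 5 × 4 = 80
  FM06: 2 × 1 × 1 = 2
  FM07: 2 × 4 × 5 = 40
RPN > 3: FM01 (30), FM02 (24), FM03 (5), FM04 (36), FM05 (80), FM07 (40).
Sum: 30 + 24 + 5 + 36 + 80 + 40 = 215.

215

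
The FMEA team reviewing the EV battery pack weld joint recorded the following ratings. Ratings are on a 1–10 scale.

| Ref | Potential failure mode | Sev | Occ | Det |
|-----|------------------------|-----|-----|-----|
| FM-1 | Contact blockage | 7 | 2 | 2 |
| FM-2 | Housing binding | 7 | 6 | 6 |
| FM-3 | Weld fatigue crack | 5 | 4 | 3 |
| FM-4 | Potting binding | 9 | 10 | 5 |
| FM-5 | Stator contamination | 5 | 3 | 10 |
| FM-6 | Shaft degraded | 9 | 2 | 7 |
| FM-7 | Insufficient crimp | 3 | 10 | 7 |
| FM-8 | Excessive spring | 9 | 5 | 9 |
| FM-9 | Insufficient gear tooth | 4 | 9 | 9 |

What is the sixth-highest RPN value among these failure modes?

RPN = Severity × Occurrence × Detection:
  FM-1: 7 × 2 × 2 = 28
  FM-2: 7 × 6 × 6 = 252
  FM-3: 5 × 4 × 3 = 60
  FM-4: 9 × 10 × 5 = 450
  FM-5: 5 × 3 × 10 = 150
  FM-6: 9 × 2 × 7 = 126
  FM-7: 3 × 10 × 7 = 210
  FM-8: 9 × 5 × 9 = 405
  FM-9: 4 × 9 × 9 = 324
Sorted descending: 450, 405, 324, 252, 210, 150, 126, 60, 28.
The sixth-highest RPN is 150 (FM-5).

150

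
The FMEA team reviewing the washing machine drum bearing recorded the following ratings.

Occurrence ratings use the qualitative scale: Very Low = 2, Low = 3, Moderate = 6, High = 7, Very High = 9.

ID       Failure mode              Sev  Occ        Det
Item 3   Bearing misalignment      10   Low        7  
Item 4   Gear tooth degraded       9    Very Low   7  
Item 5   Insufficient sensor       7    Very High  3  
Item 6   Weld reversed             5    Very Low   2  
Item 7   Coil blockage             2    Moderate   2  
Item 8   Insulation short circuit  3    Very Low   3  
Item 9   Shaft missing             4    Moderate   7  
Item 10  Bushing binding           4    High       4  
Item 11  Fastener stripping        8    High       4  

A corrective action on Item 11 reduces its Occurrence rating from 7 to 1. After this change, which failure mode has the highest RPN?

RPN = Severity × Occurrence × Detection:
  Item 3: 10 × 3 × 7 = 210
  Item 4: 9 × 2 × 7 = 126
  Item 5: 7 × 9 × 3 = 189
  Item 6: 5 × 2 × 2 = 20
  Item 7: 2 × 6 × 2 = 24
  Item 8: 3 × 2 × 3 = 18
  Item 9: 4 × 6 × 7 = 168
  Item 10: 4 × 7 × 4 = 112
  Item 11: 8 × 7 × 4 = 224
After action: Item 11 → 8 × 1 × 4 = 32.
Revised RPNs: Item 3=210, Item 5=189, Item 9=168, Item 4=126, Item 10=112, Item 11=32, Item 7=24, Item 6=20, Item 8=18.
Highest is now Item 3 (210).

Item 3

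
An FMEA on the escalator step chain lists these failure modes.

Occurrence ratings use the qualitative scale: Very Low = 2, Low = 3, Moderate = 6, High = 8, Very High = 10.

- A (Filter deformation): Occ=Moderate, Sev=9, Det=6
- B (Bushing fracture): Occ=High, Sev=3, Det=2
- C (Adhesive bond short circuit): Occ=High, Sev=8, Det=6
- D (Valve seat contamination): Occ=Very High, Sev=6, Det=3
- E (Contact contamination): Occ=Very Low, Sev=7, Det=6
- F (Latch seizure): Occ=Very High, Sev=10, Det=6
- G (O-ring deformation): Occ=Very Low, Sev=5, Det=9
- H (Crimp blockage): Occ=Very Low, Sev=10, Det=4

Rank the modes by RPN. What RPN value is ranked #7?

80

RPN = Severity × Occurrence × Detection:
  A: 9 × 6 × 6 = 324
  B: 3 × 8 × 2 = 48
  C: 8 × 8 × 6 = 384
  D: 6 × 10 × 3 = 180
  E: 7 × 2 × 6 = 84
  F: 10 × 10 × 6 = 600
  G: 5 × 2 × 9 = 90
  H: 10 × 2 × 4 = 80
Sorted descending: 600, 384, 324, 180, 90, 84, 80, 48.
The seventh-highest RPN is 80 (H).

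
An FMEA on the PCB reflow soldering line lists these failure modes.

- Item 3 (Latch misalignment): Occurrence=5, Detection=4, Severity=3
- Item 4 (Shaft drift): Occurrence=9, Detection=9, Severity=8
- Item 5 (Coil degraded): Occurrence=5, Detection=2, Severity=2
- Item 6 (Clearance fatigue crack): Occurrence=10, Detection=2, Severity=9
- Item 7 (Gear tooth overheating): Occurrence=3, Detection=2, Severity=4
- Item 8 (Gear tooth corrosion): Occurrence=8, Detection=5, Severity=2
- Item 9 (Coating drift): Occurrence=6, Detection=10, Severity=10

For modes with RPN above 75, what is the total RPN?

RPN = Severity × Occurrence × Detection:
  Item 3: 3 × 5 × 4 = 60
  Item 4: 8 × 9 × 9 = 648
  Item 5: 2 × 5 × 2 = 20
  Item 6: 9 × 10 × 2 = 180
  Item 7: 4 × 3 × 2 = 24
  Item 8: 2 × 8 × 5 = 80
  Item 9: 10 × 6 × 10 = 600
RPN > 75: Item 4 (648), Item 6 (180), Item 8 (80), Item 9 (600).
Sum: 648 + 180 + 80 + 600 = 1508.

1508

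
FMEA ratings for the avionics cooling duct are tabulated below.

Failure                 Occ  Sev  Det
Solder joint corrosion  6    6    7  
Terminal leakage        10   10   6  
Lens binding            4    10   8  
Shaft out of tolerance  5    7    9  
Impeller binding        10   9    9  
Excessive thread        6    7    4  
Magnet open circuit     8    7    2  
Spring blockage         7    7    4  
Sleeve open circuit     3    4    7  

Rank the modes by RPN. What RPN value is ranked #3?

320

RPN = Severity × Occurrence × Detection:
  Solder joint corrosion: 6 × 6 × 7 = 252
  Terminal leakage: 10 × 10 × 6 = 600
  Lens binding: 10 × 4 × 8 = 320
  Shaft out of tolerance: 7 × 5 × 9 = 315
  Impeller binding: 9 × 10 × 9 = 810
  Excessive thread: 7 × 6 × 4 = 168
  Magnet open circuit: 7 × 8 × 2 = 112
  Spring blockage: 7 × 7 × 4 = 196
  Sleeve open circuit: 4 × 3 × 7 = 84
Sorted descending: 810, 600, 320, 315, 252, 196, 168, 112, 84.
The third-highest RPN is 320 (Lens binding).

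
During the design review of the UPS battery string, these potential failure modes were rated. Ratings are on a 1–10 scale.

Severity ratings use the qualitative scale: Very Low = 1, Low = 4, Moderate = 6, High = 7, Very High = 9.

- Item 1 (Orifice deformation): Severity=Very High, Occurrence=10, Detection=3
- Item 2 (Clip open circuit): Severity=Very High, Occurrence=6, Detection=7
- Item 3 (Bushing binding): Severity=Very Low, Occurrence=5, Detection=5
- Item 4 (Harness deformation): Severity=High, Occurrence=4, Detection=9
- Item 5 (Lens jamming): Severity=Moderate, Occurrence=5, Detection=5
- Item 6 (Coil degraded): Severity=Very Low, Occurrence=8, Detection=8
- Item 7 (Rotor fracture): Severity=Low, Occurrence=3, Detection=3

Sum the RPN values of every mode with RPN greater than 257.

648

RPN = Severity × Occurrence × Detection:
  Item 1: 9 × 10 × 3 = 270
  Item 2: 9 × 6 × 7 = 378
  Item 3: 1 × 5 × 5 = 25
  Item 4: 7 × 4 × 9 = 252
  Item 5: 6 × 5 × 5 = 150
  Item 6: 1 × 8 × 8 = 64
  Item 7: 4 × 3 × 3 = 36
RPN > 257: Item 1 (270), Item 2 (378).
Sum: 270 + 378 = 648.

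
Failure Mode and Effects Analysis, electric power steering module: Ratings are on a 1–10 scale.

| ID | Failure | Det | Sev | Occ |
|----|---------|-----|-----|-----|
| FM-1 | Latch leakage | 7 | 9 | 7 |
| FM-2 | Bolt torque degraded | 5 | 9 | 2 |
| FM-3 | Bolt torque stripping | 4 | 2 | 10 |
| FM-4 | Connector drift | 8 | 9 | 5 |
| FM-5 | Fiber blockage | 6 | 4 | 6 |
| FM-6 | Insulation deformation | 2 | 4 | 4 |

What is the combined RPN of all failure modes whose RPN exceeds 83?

1035

RPN = Severity × Occurrence × Detection:
  FM-1: 9 × 7 × 7 = 441
  FM-2: 9 × 2 × 5 = 90
  FM-3: 2 × 10 × 4 = 80
  FM-4: 9 × 5 × 8 = 360
  FM-5: 4 × 6 × 6 = 144
  FM-6: 4 × 4 × 2 = 32
RPN > 83: FM-1 (441), FM-2 (90), FM-4 (360), FM-5 (144).
Sum: 441 + 90 + 360 + 144 = 1035.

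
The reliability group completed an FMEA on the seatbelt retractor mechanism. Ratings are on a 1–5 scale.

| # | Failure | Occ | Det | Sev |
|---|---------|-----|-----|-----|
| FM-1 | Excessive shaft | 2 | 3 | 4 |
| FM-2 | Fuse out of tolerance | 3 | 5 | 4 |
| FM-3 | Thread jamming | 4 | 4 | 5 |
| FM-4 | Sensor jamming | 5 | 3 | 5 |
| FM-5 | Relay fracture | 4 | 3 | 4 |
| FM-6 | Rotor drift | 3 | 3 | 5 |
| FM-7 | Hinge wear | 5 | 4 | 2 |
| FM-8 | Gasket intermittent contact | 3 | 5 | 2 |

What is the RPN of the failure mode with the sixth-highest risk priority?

RPN = Severity × Occurrence × Detection:
  FM-1: 4 × 2 × 3 = 24
  FM-2: 4 × 3 × 5 = 60
  FM-3: 5 × 4 × 4 = 80
  FM-4: 5 × 5 × 3 = 75
  FM-5: 4 × 4 × 3 = 48
  FM-6: 5 × 3 × 3 = 45
  FM-7: 2 × 5 × 4 = 40
  FM-8: 2 × 3 × 5 = 30
Sorted descending: 80, 75, 60, 48, 45, 40, 30, 24.
The sixth-highest RPN is 40 (FM-7).

40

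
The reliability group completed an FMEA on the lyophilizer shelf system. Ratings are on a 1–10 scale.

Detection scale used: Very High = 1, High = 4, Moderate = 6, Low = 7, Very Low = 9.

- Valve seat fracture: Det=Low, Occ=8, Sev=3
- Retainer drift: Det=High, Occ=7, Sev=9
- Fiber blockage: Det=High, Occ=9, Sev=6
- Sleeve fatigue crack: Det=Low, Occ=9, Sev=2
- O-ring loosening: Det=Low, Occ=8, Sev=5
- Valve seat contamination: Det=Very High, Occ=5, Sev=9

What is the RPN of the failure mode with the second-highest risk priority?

RPN = Severity × Occurrence × Detection:
  Valve seat fracture: 3 × 8 × 7 = 168
  Retainer drift: 9 × 7 × 4 = 252
  Fiber blockage: 6 × 9 × 4 = 216
  Sleeve fatigue crack: 2 × 9 × 7 = 126
  O-ring loosening: 5 × 8 × 7 = 280
  Valve seat contamination: 9 × 5 × 1 = 45
Sorted descending: 280, 252, 216, 168, 126, 45.
The second-highest RPN is 252 (Retainer drift).

252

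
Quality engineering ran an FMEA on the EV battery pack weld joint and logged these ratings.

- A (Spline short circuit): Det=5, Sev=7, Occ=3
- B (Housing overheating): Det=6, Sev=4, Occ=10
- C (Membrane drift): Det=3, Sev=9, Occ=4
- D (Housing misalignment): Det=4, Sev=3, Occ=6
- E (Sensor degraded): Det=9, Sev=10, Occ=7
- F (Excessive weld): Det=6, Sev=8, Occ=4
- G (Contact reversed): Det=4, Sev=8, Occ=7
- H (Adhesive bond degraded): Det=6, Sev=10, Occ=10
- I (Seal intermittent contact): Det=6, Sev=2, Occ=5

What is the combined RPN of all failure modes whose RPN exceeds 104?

2099

RPN = Severity × Occurrence × Detection:
  A: 7 × 3 × 5 = 105
  B: 4 × 10 × 6 = 240
  C: 9 × 4 × 3 = 108
  D: 3 × 6 × 4 = 72
  E: 10 × 7 × 9 = 630
  F: 8 × 4 × 6 = 192
  G: 8 × 7 × 4 = 224
  H: 10 × 10 × 6 = 600
  I: 2 × 5 × 6 = 60
RPN > 104: A (105), B (240), C (108), E (630), F (192), G (224), H (600).
Sum: 105 + 240 + 108 + 630 + 192 + 224 + 600 = 2099.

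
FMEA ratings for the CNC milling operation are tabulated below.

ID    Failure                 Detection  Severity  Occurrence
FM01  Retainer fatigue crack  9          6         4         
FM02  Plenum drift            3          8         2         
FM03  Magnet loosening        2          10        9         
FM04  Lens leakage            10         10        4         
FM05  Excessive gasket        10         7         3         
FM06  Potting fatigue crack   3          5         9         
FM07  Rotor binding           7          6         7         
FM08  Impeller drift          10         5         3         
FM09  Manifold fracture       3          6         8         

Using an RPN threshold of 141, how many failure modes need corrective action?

7

RPN = Severity × Occurrence × Detection:
  FM01: 6 × 4 × 9 = 216
  FM02: 8 × 2 × 3 = 48
  FM03: 10 × 9 × 2 = 180
  FM04: 10 × 4 × 10 = 400
  FM05: 7 × 3 × 10 = 210
  FM06: 5 × 9 × 3 = 135
  FM07: 6 × 7 × 7 = 294
  FM08: 5 × 3 × 10 = 150
  FM09: 6 × 8 × 3 = 144
Modes with RPN ≥ 141: FM01 (216), FM03 (180), FM04 (400), FM05 (210), FM07 (294), FM08 (150), FM09 (144) → 7.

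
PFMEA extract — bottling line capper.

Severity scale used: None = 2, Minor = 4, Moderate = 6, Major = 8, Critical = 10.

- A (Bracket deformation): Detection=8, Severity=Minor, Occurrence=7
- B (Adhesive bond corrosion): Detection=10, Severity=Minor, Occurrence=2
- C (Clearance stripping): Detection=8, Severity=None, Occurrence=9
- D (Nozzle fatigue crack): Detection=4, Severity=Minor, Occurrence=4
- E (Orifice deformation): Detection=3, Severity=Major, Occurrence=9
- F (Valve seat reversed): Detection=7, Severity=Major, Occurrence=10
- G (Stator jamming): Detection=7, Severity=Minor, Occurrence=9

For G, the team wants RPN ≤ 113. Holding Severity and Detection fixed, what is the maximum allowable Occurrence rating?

G: S=4, O=9, D=7 → current RPN = 252.
Fixed product = 28. Need 28 × O ≤ 113, so O ≤ 113/28 = 4.04.
Maximum integer Occurrence rating = 4 (gives RPN 112; O=5 would give 140 > 113).

4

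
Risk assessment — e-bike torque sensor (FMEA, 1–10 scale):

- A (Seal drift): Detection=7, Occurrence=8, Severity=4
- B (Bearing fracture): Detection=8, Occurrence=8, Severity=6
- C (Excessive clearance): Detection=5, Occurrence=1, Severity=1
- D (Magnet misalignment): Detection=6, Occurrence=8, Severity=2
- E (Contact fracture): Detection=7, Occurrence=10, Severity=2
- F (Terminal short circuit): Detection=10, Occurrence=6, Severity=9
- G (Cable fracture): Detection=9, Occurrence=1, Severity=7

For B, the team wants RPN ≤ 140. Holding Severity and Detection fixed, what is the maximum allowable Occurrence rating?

2

B: S=6, O=8, D=8 → current RPN = 384.
Fixed product = 48. Need 48 × O ≤ 140, so O ≤ 140/48 = 2.92.
Maximum integer Occurrence rating = 2 (gives RPN 96; O=3 would give 144 > 140).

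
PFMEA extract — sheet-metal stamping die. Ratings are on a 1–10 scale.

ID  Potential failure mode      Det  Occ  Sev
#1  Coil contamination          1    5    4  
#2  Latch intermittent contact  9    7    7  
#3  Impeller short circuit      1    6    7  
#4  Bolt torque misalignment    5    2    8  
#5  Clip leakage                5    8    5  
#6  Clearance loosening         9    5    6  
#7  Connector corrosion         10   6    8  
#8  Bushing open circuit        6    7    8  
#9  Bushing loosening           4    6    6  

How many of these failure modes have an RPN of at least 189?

5

RPN = Severity × Occurrence × Detection:
  #1: 4 × 5 × 1 = 20
  #2: 7 × 7 × 9 = 441
  #3: 7 × 6 × 1 = 42
  #4: 8 × 2 × 5 = 80
  #5: 5 × 8 × 5 = 200
  #6: 6 × 5 × 9 = 270
  #7: 8 × 6 × 10 = 480
  #8: 8 × 7 × 6 = 336
  #9: 6 × 6 × 4 = 144
Modes with RPN ≥ 189: #2 (441), #5 (200), #6 (270), #7 (480), #8 (336) → 5.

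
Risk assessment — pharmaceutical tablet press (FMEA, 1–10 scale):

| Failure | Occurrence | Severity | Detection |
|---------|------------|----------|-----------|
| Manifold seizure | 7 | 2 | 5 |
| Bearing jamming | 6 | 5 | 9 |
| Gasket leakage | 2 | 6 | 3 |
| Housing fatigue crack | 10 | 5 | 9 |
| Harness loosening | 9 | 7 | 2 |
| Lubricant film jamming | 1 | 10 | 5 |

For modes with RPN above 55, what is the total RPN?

RPN = Severity × Occurrence × Detection:
  Manifold seizure: 2 × 7 × 5 = 70
  Bearing jamming: 5 × 6 × 9 = 270
  Gasket leakage: 6 × 2 × 3 = 36
  Housing fatigue crack: 5 × 10 × 9 = 450
  Harness loosening: 7 × 9 × 2 = 126
  Lubricant film jamming: 10 × 1 × 5 = 50
RPN > 55: Manifold seizure (70), Bearing jamming (270), Housing fatigue crack (450), Harness loosening (126).
Sum: 70 + 270 + 450 + 126 = 916.

916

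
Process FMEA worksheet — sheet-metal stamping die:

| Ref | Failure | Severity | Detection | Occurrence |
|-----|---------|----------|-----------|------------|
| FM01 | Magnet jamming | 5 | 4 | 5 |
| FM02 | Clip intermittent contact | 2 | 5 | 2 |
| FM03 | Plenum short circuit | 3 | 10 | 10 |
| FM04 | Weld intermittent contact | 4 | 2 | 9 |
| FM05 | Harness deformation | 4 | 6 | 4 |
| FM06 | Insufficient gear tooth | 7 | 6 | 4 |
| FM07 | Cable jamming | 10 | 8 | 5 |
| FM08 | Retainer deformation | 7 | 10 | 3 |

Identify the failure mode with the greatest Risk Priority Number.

FM07

RPN = Severity × Occurrence × Detection:
  FM01: 5 × 5 × 4 = 100
  FM02: 2 × 2 × 5 = 20
  FM03: 3 × 10 × 10 = 300
  FM04: 4 × 9 × 2 = 72
  FM05: 4 × 4 × 6 = 96
  FM06: 7 × 4 × 6 = 168
  FM07: 10 × 5 × 8 = 400
  FM08: 7 × 3 × 10 = 210
Highest RPN is 400 → FM07.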